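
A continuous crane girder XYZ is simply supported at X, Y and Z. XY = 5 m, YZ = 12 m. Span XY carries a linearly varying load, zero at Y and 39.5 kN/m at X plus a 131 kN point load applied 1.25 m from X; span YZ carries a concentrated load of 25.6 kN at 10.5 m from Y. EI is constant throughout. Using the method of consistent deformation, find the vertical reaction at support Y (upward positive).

R_Y = 83.84 kN

Release continuity at Y by inserting a hinge; the redundant is the internal moment M_Y. The primary structure is two simply-supported spans XY and YZ.
Discontinuity in slope at Y on the released structure — sum the simple-span end rotations:
  span XY: triangular load, peak 39.5: 7w₀L³/(360EI) = 96.01/EI
  span XY: point load 131 at a = 1.25: Pab(L + a)/(6LEI) = 127.9/EI
  span YZ: point load 25.6 at a = 10.5: Pab(L + b)/(6LEI) = 75.6/EI
  relative rotation θ_0 = (223.9 + 75.6)/EI = 299.5/EI
A unit hogging moment at Y produces rotation L₁/(3EI) + L₂/(3EI) = 5.667/EI.
Compatibility: M_Y·(L₁+L₂)/(3EI) = θ_0, giving M_Y = 52.86 kN·m (hogging).
Span XY, ΣM about X with M_Y applied at Y: R_Y^{XY}·5 = 328.3 + 52.86, so R_Y^{XY} = 76.24 kN and R_X = 229.8 − 76.24 = 153.5 kN.
Span YZ, ΣM about Z: R_Y^{YZ}·12 = 38.4 + 52.86, so R_Y^{YZ} = 7.605 kN and R_Z = 25.6 − 7.605 = 18 kN.
R_Y = 76.24 + 7.605 = 83.84 kN.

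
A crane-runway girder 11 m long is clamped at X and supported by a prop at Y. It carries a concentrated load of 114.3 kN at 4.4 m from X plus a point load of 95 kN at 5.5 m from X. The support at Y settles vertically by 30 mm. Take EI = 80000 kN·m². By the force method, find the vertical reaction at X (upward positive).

R_X = 161.2 kN

Take the reaction at Y as the redundant and release it; the primary structure is a cantilever fixed at X.
Free-end deflection of the primary structure under the applied loading (downward +):
  point load 114.3 at a = 4.4: Pa²(3L − a)/(6EI) = 10548/EI
  point load 95 at a = 5.5: Pa²(3L − a)/(6EI) = 13171/EI
  δ_0 = 23719/EI
Flexibility coefficient — unit upward force at Y: δ_{YY} = L³/(3EI) = 443.7/EI.
With EI = 80000 kN·m²: δ_0 = 0.29649 m and δ_{YY} = 0.005546 m/kN.
Compatibility — the beam at Y must follow the support down by 0.03 m: δ_0 − R_Y·δ_{YY} = 0.03, so R_Y = (0.29649 − 0.03)/0.005546 = 48.05 kN.
Vertical equilibrium: R_X = ΣP − R_Y = 209.3 − 48.05 = 161.2 kN.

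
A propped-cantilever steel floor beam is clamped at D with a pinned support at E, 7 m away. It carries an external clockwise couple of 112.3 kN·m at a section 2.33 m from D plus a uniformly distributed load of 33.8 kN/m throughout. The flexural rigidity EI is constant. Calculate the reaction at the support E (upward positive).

Release the roller at E. Primary structure: cantilever fixed at D.
Primary-structure tip deflection at E by superposition:
  clockwise couple 112.3 at a = 2.33: M₀a(2L − a)/(2EI) = 1527/EI
  UDL 33.8: wL⁴/(8EI) = 10144/EI
  δ_0 = 11671/EI
Flexibility coefficient — unit upward force at E: δ_{EE} = L³/(3EI) = 114.3/EI.
Compatibility at E: δ_0 − R_E·δ_{EE} = 0, so R_E = 11671/114.3 = 102.1 kN.

R_E = 102.1 kN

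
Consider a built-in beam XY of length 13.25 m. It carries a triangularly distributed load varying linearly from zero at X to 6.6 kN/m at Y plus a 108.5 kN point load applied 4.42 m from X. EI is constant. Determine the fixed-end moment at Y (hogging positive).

M_Y = 164.5 kN·m

Take the two fixed-end moments M_X, M_Y as redundants; the released structure is the simple span XY.
Simple-span end rotations at X and Y under the given loads:
  at X: triangular load, peak 6.6: 7w₀L³/(360EI) = 298.5/EI
  at Y: triangular load, peak 6.6: w₀L³/(45EI) = 341.2/EI
  at X: point load 108.5 at a = 4.42: Pab(L + b)/(6LEI) = 1176/EI
  at Y: point load 108.5 at a = 4.42: Pab(L + a)/(6LEI) = 941.2/EI
  θ_X0 = 1475/EI,  θ_Y0 = 1282/EI
Flexibility coefficients: a unit moment at one end gives L/(3EI) there and L/(6EI) at the far end, so f₁₁ = f₂₂ = 4.417/EI and f₁₂ = f₂₁ = 2.208/EI.
Compatibility — zero rotation at each built-in end:
  4.417 M_X + 2.208 M_Y = 1475
  2.208 M_X + 4.417 M_Y = 1282
Solving the pair gives M_X = 251.6 kN·m and M_Y = 164.5 kN·m (hogging).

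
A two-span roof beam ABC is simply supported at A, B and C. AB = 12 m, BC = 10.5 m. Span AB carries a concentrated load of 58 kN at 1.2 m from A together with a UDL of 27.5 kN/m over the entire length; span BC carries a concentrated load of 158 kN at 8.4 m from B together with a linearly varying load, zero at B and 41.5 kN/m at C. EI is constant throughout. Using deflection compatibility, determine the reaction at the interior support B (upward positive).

R_B = 361 kN

Release continuity at B by inserting a hinge; the redundant is the internal moment M_B. The primary structure is two simply-supported spans AB and BC.
Discontinuity in slope at B on the released structure — sum the simple-span end rotations:
  span AB: point load 58 at a = 1.2: Pab(L + a)/(6LEI) = 137.8/EI
  span AB: UDL 27.5: wL³/(24EI) = 1980/EI
  span BC: point load 158 at a = 8.4: Pab(L + b)/(6LEI) = 557.4/EI
  span BC: triangular load, peak 41.5: 7w₀L³/(360EI) = 934.1/EI
  relative rotation θ_0 = (2118 + 1492)/EI = 3609/EI
A unit hogging moment at B produces rotation L₁/(3EI) + L₂/(3EI) = 7.5/EI.
Slope continuity at B: θ_0 = M_B·7.5/EI, so M_B = 3609/7.5 = 481.2 kN·m (hogging).
Span AB, ΣM about A with M_B applied at B: R_B^{AB}·12 = 2050 + 481.2, so R_B^{AB} = 210.9 kN and R_A = 388 − 210.9 = 177.1 kN.
Span BC, ΣM about C: R_B^{BC}·10.5 = 1094 + 481.2, so R_B^{BC} = 150.1 kN and R_C = 375.9 − 150.1 = 225.8 kN.
R_B = 210.9 + 150.1 = 361 kN.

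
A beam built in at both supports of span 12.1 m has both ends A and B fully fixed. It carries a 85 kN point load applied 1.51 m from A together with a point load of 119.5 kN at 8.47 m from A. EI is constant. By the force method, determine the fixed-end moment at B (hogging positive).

M_B = 226.6 kN·m

Take the two fixed-end moments M_A, M_B as redundants; the released structure is the simple span AB.
On the primary (simply-supported) span, the end slopes from the loading are:
  at A: point load 85 at a = 1.51: Pab(L + b)/(6LEI) = 424.8/EI
  at B: point load 85 at a = 1.51: Pab(L + a)/(6LEI) = 254.8/EI
  at A: point load 119.5 at a = 8.47: Pab(L + b)/(6LEI) = 796.1/EI
  at B: point load 119.5 at a = 8.47: Pab(L + a)/(6LEI) = 1041/EI
  θ_A0 = 1221/EI,  θ_B0 = 1296/EI
Flexibility coefficients: a unit moment at one end gives L/(3EI) there and L/(6EI) at the far end, so f₁₁ = f₂₂ = 4.033/EI and f₁₂ = f₂₁ = 2.017/EI.
Compatibility — zero rotation at each built-in end:
  4.033 M_A + 2.017 M_B = 1221
  2.017 M_A + 4.033 M_B = 1296
Solving the pair gives M_A = 189.4 kN·m and M_B = 226.6 kN·m (hogging).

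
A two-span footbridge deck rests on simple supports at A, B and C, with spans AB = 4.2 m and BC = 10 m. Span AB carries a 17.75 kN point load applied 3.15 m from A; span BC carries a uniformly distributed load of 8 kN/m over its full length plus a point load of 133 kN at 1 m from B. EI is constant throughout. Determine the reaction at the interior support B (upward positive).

Release continuity at B by inserting a hinge; the redundant is the internal moment M_B. The primary structure is two simply-supported spans AB and BC.
Discontinuity in slope at B on the released structure — sum the simple-span end rotations:
  span AB: point load 17.75 at a = 3.15: Pab(L + a)/(6LEI) = 17.12/EI
  span BC: UDL 8: wL³/(24EI) = 333.3/EI
  span BC: point load 133 at a = 1: Pab(L + b)/(6LEI) = 379.1/EI
  relative rotation θ_0 = (17.12 + 712.4)/EI = 729.5/EI
A unit hogging moment at B produces rotation L₁/(3EI) + L₂/(3EI) = 4.733/EI.
Slope continuity at B: θ_0 = M_B·4.733/EI, so M_B = 729.5/4.733 = 154.1 kN·m (hogging).
Span AB, ΣM about A with M_B applied at B: R_B^{AB}·4.2 = 55.91 + 154.1, so R_B^{AB} = 50.01 kN and R_A = 17.75 − 50.01 = -32.26 kN.
Span BC, ΣM about C: R_B^{BC}·10 = 1597 + 154.1, so R_B^{BC} = 175.1 kN and R_C = 213 − 175.1 = 37.89 kN.
R_B = 50.01 + 175.1 = 225.1 kN.

R_B = 225.1 kN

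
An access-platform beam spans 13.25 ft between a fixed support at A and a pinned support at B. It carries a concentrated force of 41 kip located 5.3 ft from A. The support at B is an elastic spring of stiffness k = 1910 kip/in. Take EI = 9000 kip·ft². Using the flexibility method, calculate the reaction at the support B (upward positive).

R_B = 8.524 kip

Release the roller at B. Primary structure: cantilever fixed at A.
Primary-structure tip deflection at B by superposition:
  point load 41 at a = 5.3: Pa²(3L − a)/(6EI) = 6613/EI
Tip deflection under a unit load at B: L³/(3EI) = 775.4/EI.
With EI = 9000 kip·ft²: δ_0 = 0.73474 ft and δ_{BB} = 0.086156 ft/kip.
Compatibility — the spring shortens by R_B/k under the reaction it provides: δ_0 − R_B·δ_{BB} = R_B/k. With 1/k = 1/(1910×12) ft/kip = 0.000044 ft/kip, R_B = δ_0 / (δ_{BB} + 1/k) = 0.73474 / (0.086156 + 0.000044) = 8.524 kip.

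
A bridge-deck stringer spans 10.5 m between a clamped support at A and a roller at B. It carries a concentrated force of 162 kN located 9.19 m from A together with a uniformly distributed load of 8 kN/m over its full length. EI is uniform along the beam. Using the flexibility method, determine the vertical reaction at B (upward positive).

R_B = 163.3 kN

Choose R_B as the redundant. The primary structure is the cantilever fixed at A.
Free-end deflection of the primary structure under the applied loading (downward +):
  point load 162 at a = 9.19: Pa²(3L − a)/(6EI) = 50874/EI
  UDL 8: wL⁴/(8EI) = 12155/EI
  δ_0 = 63029/EI
Tip deflection under a unit load at B: L³/(3EI) = 385.9/EI.
The prop prevents deflection at B: R_B = δ_0/δ_{BB} = 63029/385.9 = 163.3 kN.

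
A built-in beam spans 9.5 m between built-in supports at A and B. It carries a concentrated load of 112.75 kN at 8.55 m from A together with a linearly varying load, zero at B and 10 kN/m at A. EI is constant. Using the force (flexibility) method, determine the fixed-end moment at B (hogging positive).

Release both end moments; the primary structure is a simply-supported span AB with redundants M_A and M_B.
End rotations of the released simple span under the applied load (×1/EI):
  at A: point load 112.75 at a = 8.55: Pab(L + b)/(6LEI) = 167.9/EI
  at B: point load 112.75 at a = 8.55: Pab(L + a)/(6LEI) = 290/EI
  at A: triangular load, peak 10: w₀L³/(45EI) = 190.5/EI
  at B: triangular load, peak 10: 7w₀L³/(360EI) = 166.7/EI
  θ_A0 = 358.4/EI,  θ_B0 = 456.7/EI
Flexibility coefficients: a unit moment at one end gives L/(3EI) there and L/(6EI) at the far end, so f₁₁ = f₂₂ = 3.167/EI and f₁₂ = f₂₁ = 1.583/EI.
Compatibility — zero rotation at each built-in end:
  3.167 M_A + 1.583 M_B = 358.4
  1.583 M_A + 3.167 M_B = 456.7
Solving the pair gives M_A = 54.77 kN·m and M_B = 116.8 kN·m (hogging).

M_B = 116.8 kN·m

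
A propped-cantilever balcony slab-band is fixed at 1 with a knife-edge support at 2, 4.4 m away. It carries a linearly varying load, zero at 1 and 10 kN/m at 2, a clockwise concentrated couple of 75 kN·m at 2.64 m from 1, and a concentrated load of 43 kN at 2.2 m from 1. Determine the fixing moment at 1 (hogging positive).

Choose R_2 as the redundant. The primary structure is the cantilever fixed at 1.
Downward deflection at the released point 2 due to the loads:
  triangular load, peak 10 at the free end: 11w₀L⁴/(120EI) = 343.6/EI
  clockwise couple 75 at a = 2.64: M₀a(2L − a)/(2EI) = 609.8/EI
  point load 43 at a = 2.2: Pa²(3L − a)/(6EI) = 381.6/EI
  δ_0 = 1335/EI
Flexibility coefficient — unit upward force at 2: δ_{22} = L³/(3EI) = 28.39/EI.
Compatibility at 2: δ_0 − R_2·δ_{22} = 0, so R_2 = 1335/28.39 = 47.01 kN.
Moment equilibrium about 1: M_1 = Σ(load moments about 1) − R_2·L = 234.1 − 47.01×4.4 = 27.27 kN·m.

M_1 = 27.27 kN·m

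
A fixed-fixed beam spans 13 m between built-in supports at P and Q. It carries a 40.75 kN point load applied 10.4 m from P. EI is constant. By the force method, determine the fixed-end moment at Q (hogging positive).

M_Q = 67.81 kN·m

Take the two fixed-end moments M_P, M_Q as redundants; the released structure is the simple span PQ.
On the primary (simply-supported) span, the end slopes from the loading are:
  at P: point load 40.75 at a = 10.4: Pab(L + b)/(6LEI) = 220.4/EI
  at Q: point load 40.75 at a = 10.4: Pab(L + a)/(6LEI) = 330.6/EI
  θ_P0 = 220.4/EI,  θ_Q0 = 330.6/EI
Flexibility coefficients: a unit moment at one end gives L/(3EI) there and L/(6EI) at the far end, so f₁₁ = f₂₂ = 4.333/EI and f₁₂ = f₂₁ = 2.167/EI.
Compatibility — zero rotation at each built-in end:
  4.333 M_P + 2.167 M_Q = 220.4
  2.167 M_P + 4.333 M_Q = 330.6
Solving the pair gives M_P = 16.95 kN·m and M_Q = 67.81 kN·m (hogging).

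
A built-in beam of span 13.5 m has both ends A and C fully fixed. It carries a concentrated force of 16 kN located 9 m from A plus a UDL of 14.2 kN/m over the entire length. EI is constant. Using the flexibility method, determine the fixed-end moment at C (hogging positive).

M_C = 247.7 kN·m

Release both end moments; the primary structure is a simply-supported span AC with redundants M_A and M_C.
On the primary (simply-supported) span, the end slopes from the loading are:
  at A: point load 16 at a = 9: Pab(L + b)/(6LEI) = 144/EI
  at C: point load 16 at a = 9: Pab(L + a)/(6LEI) = 180/EI
  at A: UDL 14.2: wL³/(24EI) = 1456/EI
  at C: UDL 14.2: wL³/(24EI) = 1456/EI
  θ_A0 = 1600/EI,  θ_C0 = 1636/EI
Flexibility coefficients: a unit moment at one end gives L/(3EI) there and L/(6EI) at the far end, so f₁₁ = f₂₂ = 4.5/EI and f₁₂ = f₂₁ = 2.25/EI.
Compatibility — zero rotation at each built-in end:
  4.5 M_A + 2.25 M_C = 1600
  2.25 M_A + 4.5 M_C = 1636
Solving the pair gives M_A = 231.7 kN·m and M_C = 247.7 kN·m (hogging).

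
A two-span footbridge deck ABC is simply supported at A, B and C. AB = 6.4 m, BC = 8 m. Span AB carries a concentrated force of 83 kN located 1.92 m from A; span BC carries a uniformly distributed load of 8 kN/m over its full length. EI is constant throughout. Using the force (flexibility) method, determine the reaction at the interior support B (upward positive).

R_B = 75.96 kN

Insert a hinge at B; M_B is the redundant, and each span becomes simply supported.
Rotations at B on the released spans (each span's end-slope, ×1/EI):
  span AB: point load 83 at a = 1.92: Pab(L + a)/(6LEI) = 154.7/EI
  span BC: UDL 8: wL³/(24EI) = 170.7/EI
  relative rotation θ_0 = (154.7 + 170.7)/EI = 325.4/EI
A unit hogging moment at B produces rotation L₁/(3EI) + L₂/(3EI) = 4.8/EI.
Compatibility: M_B·(L₁+L₂)/(3EI) = θ_0, giving M_B = 67.78 kN·m (hogging).
Span AB, ΣM about A with M_B applied at B: R_B^{AB}·6.4 = 159.4 + 67.78, so R_B^{AB} = 35.49 kN and R_A = 83 − 35.49 = 47.51 kN.
Span BC, ΣM about C: R_B^{BC}·8 = 256 + 67.78, so R_B^{BC} = 40.47 kN and R_C = 64 − 40.47 = 23.53 kN.
R_B = 35.49 + 40.47 = 75.96 kN.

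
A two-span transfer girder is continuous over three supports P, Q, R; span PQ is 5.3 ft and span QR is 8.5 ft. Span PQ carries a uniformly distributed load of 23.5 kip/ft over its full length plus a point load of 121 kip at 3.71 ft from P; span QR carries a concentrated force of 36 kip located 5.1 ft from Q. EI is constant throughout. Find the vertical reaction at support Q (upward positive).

R_Q = 194.2 kip

Release continuity at Q by inserting a hinge; the redundant is the internal moment M_Q. The primary structure is two simply-supported spans PQ and QR.
End slopes at the hinge Q, treating each span as simply supported:
  span PQ: UDL 23.5: wL³/(24EI) = 145.8/EI
  span PQ: point load 121 at a = 3.71: Pab(L + a)/(6LEI) = 202.2/EI
  span QR: point load 36 at a = 5.1: Pab(L + b)/(6LEI) = 145.7/EI
  relative rotation θ_0 = (348 + 145.7)/EI = 493.7/EI
A unit hogging moment at Q produces rotation L₁/(3EI) + L₂/(3EI) = 4.6/EI.
Compatibility: M_Q·(L₁+L₂)/(3EI) = θ_0, giving M_Q = 107.3 kip·ft (hogging).
Span PQ, ΣM about P with M_Q applied at Q: R_Q^{PQ}·5.3 = 779 + 107.3, so R_Q^{PQ} = 167.2 kip and R_P = 245.6 − 167.2 = 78.33 kip.
Span QR, ΣM about R: R_Q^{QR}·8.5 = 122.4 + 107.3, so R_Q^{QR} = 27.03 kip and R_R = 36 − 27.03 = 8.974 kip.
R_Q = 167.2 + 27.03 = 194.2 kip.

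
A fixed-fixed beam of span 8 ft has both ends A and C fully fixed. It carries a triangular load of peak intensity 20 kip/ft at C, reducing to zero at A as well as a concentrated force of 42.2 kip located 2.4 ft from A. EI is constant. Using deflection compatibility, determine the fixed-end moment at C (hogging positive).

M_C = 85.27 kip·ft

Release both end moments; the primary structure is a simply-supported span AC with redundants M_A and M_C.
End rotations of the released simple span under the applied load (×1/EI):
  at A: triangular load, peak 20: 7w₀L³/(360EI) = 199.1/EI
  at C: triangular load, peak 20: w₀L³/(45EI) = 227.6/EI
  at A: point load 42.2 at a = 2.4: Pab(L + b)/(6LEI) = 160.7/EI
  at C: point load 42.2 at a = 2.4: Pab(L + a)/(6LEI) = 122.9/EI
  θ_A0 = 359.8/EI,  θ_C0 = 350.4/EI
Flexibility coefficients: a unit moment at one end gives L/(3EI) there and L/(6EI) at the far end, so f₁₁ = f₂₂ = 2.667/EI and f₁₂ = f₂₁ = 1.333/EI.
Compatibility — zero rotation at each built-in end:
  2.667 M_A + 1.333 M_C = 359.8
  1.333 M_A + 2.667 M_C = 350.4
Solving the pair gives M_A = 92.29 kip·ft and M_C = 85.27 kip·ft (hogging).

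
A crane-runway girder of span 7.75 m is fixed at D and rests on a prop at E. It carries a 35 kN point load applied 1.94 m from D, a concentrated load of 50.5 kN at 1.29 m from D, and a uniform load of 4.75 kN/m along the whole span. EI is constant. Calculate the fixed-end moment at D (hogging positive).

Release the roller at E. Primary structure: cantilever fixed at D.
Primary-structure tip deflection at E by superposition:
  point load 35 at a = 1.94: Pa²(3L − a)/(6EI) = 467.8/EI
  point load 50.5 at a = 1.29: Pa²(3L − a)/(6EI) = 307.6/EI
  UDL 4.75: wL⁴/(8EI) = 2142/EI
  δ_0 = 2917/EI
Tip deflection under a unit load at E: L³/(3EI) = 155.2/EI.
Compatibility at E: δ_0 − R_E·δ_{EE} = 0, so R_E = 2917/155.2 = 18.8 kN.
Moment equilibrium about D: M_D = Σ(load moments about D) − R_E·L = 275.7 − 18.8×7.75 = 130 kN·m.

M_D = 130 kN·m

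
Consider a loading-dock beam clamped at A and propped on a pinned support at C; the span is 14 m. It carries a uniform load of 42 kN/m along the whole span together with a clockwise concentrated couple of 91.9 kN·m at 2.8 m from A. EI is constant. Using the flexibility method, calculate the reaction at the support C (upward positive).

R_C = 224 kN

Take the reaction at C as the redundant and release it; the primary structure is a cantilever fixed at A.
Free-end deflection of the primary structure under the applied loading (downward +):
  UDL 42: wL⁴/(8EI) = 201684/EI
  clockwise couple 91.9 at a = 2.8: M₀a(2L − a)/(2EI) = 3242/EI
  δ_0 = 204926/EI
Flexibility coefficient — unit upward force at C: δ_{CC} = L³/(3EI) = 914.7/EI.
The prop prevents deflection at C: R_C = δ_0/δ_{CC} = 204926/914.7 = 224 kN.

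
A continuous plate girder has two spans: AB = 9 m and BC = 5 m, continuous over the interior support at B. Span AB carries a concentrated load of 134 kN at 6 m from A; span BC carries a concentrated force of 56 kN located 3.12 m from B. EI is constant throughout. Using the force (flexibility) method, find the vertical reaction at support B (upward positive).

R_B = 160.1 kN

Release continuity at B by inserting a hinge; the redundant is the internal moment M_B. The primary structure is two simply-supported spans AB and BC.
End slopes at the hinge B, treating each span as simply supported:
  span AB: point load 134 at a = 6: Pab(L + a)/(6LEI) = 670/EI
  span BC: point load 56 at a = 3.12: Pab(L + b)/(6LEI) = 75.33/EI
  relative rotation θ_0 = (670 + 75.33)/EI = 745.3/EI
A unit hogging moment at B produces rotation L₁/(3EI) + L₂/(3EI) = 4.667/EI.
Slope continuity at B: θ_0 = M_B·4.667/EI, so M_B = 745.3/4.667 = 159.7 kN·m (hogging).
Span AB, ΣM about A with M_B applied at B: R_B^{AB}·9 = 804 + 159.7, so R_B^{AB} = 107.1 kN and R_A = 134 − 107.1 = 26.92 kN.
Span BC, ΣM about C: R_B^{BC}·5 = 105.3 + 159.7, so R_B^{BC} = 53 kN and R_C = 56 − 53 = 3.001 kN.
R_B = 107.1 + 53 = 160.1 kN.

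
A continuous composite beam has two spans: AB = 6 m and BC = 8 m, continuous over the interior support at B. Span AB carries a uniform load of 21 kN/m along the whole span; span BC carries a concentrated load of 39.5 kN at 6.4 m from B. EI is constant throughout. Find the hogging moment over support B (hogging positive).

M_B = 57.83 kN·m

Take M_B as the redundant. Released structure: two simple spans AB and BC with a hinge at B.
End slopes at the hinge B, treating each span as simply supported:
  span AB: UDL 21: wL³/(24EI) = 189/EI
  span BC: point load 39.5 at a = 6.4: Pab(L + b)/(6LEI) = 80.9/EI
  relative rotation θ_0 = (189 + 80.9)/EI = 269.9/EI
A unit hogging moment at B produces rotation L₁/(3EI) + L₂/(3EI) = 4.667/EI.
Compatibility: M_B·(L₁+L₂)/(3EI) = θ_0, giving M_B = 57.83 kN·m (hogging).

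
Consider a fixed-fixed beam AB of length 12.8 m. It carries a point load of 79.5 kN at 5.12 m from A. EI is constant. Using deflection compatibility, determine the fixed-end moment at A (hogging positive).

Release both end moments; the primary structure is a simply-supported span AB with redundants M_A and M_B.
On the primary (simply-supported) span, the end slopes from the loading are:
  at A: point load 79.5 at a = 5.12: Pab(L + b)/(6LEI) = 833.6/EI
  at B: point load 79.5 at a = 5.12: Pab(L + a)/(6LEI) = 729.4/EI
  θ_A0 = 833.6/EI,  θ_B0 = 729.4/EI
Flexibility coefficients: a unit moment at one end gives L/(3EI) there and L/(6EI) at the far end, so f₁₁ = f₂₂ = 4.267/EI and f₁₂ = f₂₁ = 2.133/EI.
Compatibility — zero rotation at each built-in end:
  4.267 M_A + 2.133 M_B = 833.6
  2.133 M_A + 4.267 M_B = 729.4
Solving the pair gives M_A = 146.5 kN·m and M_B = 97.69 kN·m (hogging).

M_A = 146.5 kN·m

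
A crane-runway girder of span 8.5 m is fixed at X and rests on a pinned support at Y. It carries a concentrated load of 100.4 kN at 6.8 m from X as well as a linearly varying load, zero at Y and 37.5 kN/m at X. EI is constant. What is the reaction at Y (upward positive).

Remove the prop at Y; the released (primary) structure is a cantilever built in at X.
Downward deflection at the released point Y due to the loads:
  point load 100.4 at a = 6.8: Pa²(3L − a)/(6EI) = 14469/EI
  triangular load, peak 37.5 at the fixed end: w₀L⁴/(30EI) = 6525/EI
  δ_0 = 20994/EI
Flexibility coefficient — unit upward force at Y: δ_{YY} = L³/(3EI) = 204.7/EI.
The prop prevents deflection at Y: R_Y = δ_0/δ_{YY} = 20994/204.7 = 102.6 kN.

R_Y = 102.6 kN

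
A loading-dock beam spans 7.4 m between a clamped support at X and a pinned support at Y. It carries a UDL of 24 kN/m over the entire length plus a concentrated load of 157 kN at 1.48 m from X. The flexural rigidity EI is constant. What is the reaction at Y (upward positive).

Choose R_Y as the redundant. The primary structure is the cantilever fixed at X.
Primary-structure tip deflection at Y by superposition:
  UDL 24: wL⁴/(8EI) = 8996/EI
  point load 157 at a = 1.48: Pa²(3L − a)/(6EI) = 1188/EI
  δ_0 = 10184/EI
Tip deflection under a unit load at Y: L³/(3EI) = 135.1/EI.
The prop prevents deflection at Y: R_Y = δ_0/δ_{YY} = 10184/135.1 = 75.39 kN.

R_Y = 75.39 kN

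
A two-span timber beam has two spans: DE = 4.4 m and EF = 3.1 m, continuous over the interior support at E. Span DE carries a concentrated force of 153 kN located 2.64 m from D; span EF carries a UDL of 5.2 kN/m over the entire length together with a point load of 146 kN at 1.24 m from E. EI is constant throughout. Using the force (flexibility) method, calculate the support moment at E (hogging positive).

M_E = 114.3 kN·m

Insert a hinge at E; M_E is the redundant, and each span becomes simply supported.
Discontinuity in slope at E on the released structure — sum the simple-span end rotations:
  span DE: point load 153 at a = 2.64: Pab(L + a)/(6LEI) = 189.6/EI
  span EF: UDL 5.2: wL³/(24EI) = 6.455/EI
  span EF: point load 146 at a = 1.24: Pab(L + b)/(6LEI) = 89.8/EI
  relative rotation θ_0 = (189.6 + 96.25)/EI = 285.8/EI
A unit hogging moment at E produces rotation L₁/(3EI) + L₂/(3EI) = 2.5/EI.
Compatibility: M_E·(L₁+L₂)/(3EI) = θ_0, giving M_E = 114.3 kN·m (hogging).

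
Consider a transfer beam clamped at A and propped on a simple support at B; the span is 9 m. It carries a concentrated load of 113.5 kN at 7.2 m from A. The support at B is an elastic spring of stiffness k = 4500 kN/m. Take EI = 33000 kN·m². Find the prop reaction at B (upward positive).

R_B = 77.56 kN

Choose R_B as the redundant. The primary structure is the cantilever fixed at A.
Free-end deflection of the primary structure under the applied loading (downward +):
  point load 113.5 at a = 7.2: Pa²(3L − a)/(6EI) = 19417/EI
Flexibility coefficient — unit upward force at B: δ_{BB} = L³/(3EI) = 243/EI.
With EI = 33000 kN·m²: δ_0 = 0.58838 m and δ_{BB} = 0.007364 m/kN.
Compatibility — the spring shortens by R_B/k under the reaction it provides: δ_0 − R_B·δ_{BB} = R_B/k. With 1/k = 0.000222 m/kN, R_B = δ_0 / (δ_{BB} + 1/k) = 0.58838 / (0.007364 + 0.000222) = 77.56 kN.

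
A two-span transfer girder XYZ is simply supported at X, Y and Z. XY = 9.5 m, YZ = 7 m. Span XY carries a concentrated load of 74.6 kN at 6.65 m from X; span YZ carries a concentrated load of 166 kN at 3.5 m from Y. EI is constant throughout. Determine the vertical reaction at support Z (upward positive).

R_Z = 59.39 kN

Take M_Y as the redundant. Released structure: two simple spans XY and YZ with a hinge at Y.
End slopes at the hinge Y, treating each span as simply supported:
  span XY: point load 74.6 at a = 6.65: Pab(L + a)/(6LEI) = 400.6/EI
  span YZ: point load 166 at a = 3.5: Pab(L + b)/(6LEI) = 508.4/EI
  relative rotation θ_0 = (400.6 + 508.4)/EI = 909/EI
A unit hogging moment at Y produces rotation L₁/(3EI) + L₂/(3EI) = 5.5/EI.
Compatibility: M_Y·(L₁+L₂)/(3EI) = θ_0, giving M_Y = 165.3 kN·m (hogging).
Span YZ, ΣM about Z: R_Y^{YZ}·7 = 581 + 165.3, so R_Y^{YZ} = 106.6 kN and R_Z = 166 − 106.6 = 59.39 kN.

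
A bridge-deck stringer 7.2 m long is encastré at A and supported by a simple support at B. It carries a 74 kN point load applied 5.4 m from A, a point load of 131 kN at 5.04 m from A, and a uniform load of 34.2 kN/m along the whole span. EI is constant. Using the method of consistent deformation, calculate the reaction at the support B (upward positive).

Take the reaction at B as the redundant and release it; the primary structure is a cantilever fixed at A.
Downward deflection at the released point B due to the loads:
  point load 74 at a = 5.4: Pa²(3L − a)/(6EI) = 5826/EI
  point load 131 at a = 5.04: Pa²(3L − a)/(6EI) = 9184/EI
  UDL 34.2: wL⁴/(8EI) = 11489/EI
  δ_0 = 26499/EI
Tip deflection under a unit load at B: L³/(3EI) = 124.4/EI.
Compatibility at B: δ_0 − R_B·δ_{BB} = 0, so R_B = 26499/124.4 = 213 kN.

R_B = 213 kN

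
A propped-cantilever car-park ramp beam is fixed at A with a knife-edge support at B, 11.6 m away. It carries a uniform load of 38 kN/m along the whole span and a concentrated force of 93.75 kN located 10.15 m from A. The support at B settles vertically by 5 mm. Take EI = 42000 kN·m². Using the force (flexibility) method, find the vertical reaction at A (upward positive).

Release the roller at B. Primary structure: cantilever fixed at A.
Primary-structure tip deflection at B by superposition:
  UDL 38: wL⁴/(8EI) = 86005/EI
  point load 93.75 at a = 10.15: Pa²(3L − a)/(6EI) = 39680/EI
  δ_0 = 125685/EI
Tip deflection under a unit load at B: L³/(3EI) = 520.3/EI.
With EI = 42000 kN·m²: δ_0 = 2.9925 m and δ_{BB} = 0.012388 m/kN.
Compatibility — the beam at B must follow the support down by 0.005 m: δ_0 − R_B·δ_{BB} = 0.005, so R_B = (2.9925 − 0.005)/0.012388 = 241.2 kN.
Vertical equilibrium: R_A = ΣP − R_B = 534.5 − 241.2 = 293.4 kN.

R_A = 293.4 kN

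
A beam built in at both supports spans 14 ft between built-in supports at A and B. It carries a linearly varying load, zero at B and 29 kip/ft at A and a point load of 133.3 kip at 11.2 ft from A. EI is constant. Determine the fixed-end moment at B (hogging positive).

M_B = 428.3 kip·ft

Take the two fixed-end moments M_A, M_B as redundants; the released structure is the simple span AB.
On the primary (simply-supported) span, the end slopes from the loading are:
  at A: triangular load, peak 29: w₀L³/(45EI) = 1768/EI
  at B: triangular load, peak 29: 7w₀L³/(360EI) = 1547/EI
  at A: point load 133.3 at a = 11.2: Pab(L + b)/(6LEI) = 836.1/EI
  at B: point load 133.3 at a = 11.2: Pab(L + a)/(6LEI) = 1254/EI
  θ_A0 = 2604/EI,  θ_B0 = 2801/EI
Flexibility coefficients: a unit moment at one end gives L/(3EI) there and L/(6EI) at the far end, so f₁₁ = f₂₂ = 4.667/EI and f₁₂ = f₂₁ = 2.333/EI.
Compatibility — zero rotation at each built-in end:
  4.667 M_A + 2.333 M_B = 2604
  2.333 M_A + 4.667 M_B = 2801
Solving the pair gives M_A = 343.9 kip·ft and M_B = 428.3 kip·ft (hogging).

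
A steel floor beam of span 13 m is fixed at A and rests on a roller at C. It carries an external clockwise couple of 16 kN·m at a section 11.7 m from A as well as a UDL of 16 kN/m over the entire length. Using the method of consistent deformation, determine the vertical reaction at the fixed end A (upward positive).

Choose R_C as the redundant. The primary structure is the cantilever fixed at A.
Deflection at C on the released cantilever, summing each load's contribution:
  clockwise couple 16 at a = 11.7: M₀a(2L − a)/(2EI) = 1338/EI
  UDL 16: wL⁴/(8EI) = 57122/EI
  δ_0 = 58460/EI
Flexibility coefficient — unit upward force at C: δ_{CC} = L³/(3EI) = 732.3/EI.
The prop prevents deflection at C: R_C = δ_0/δ_{CC} = 58460/732.3 = 79.83 kN.
Vertical equilibrium: R_A = ΣP − R_C = 208 − 79.83 = 128.2 kN.

R_A = 128.2 kN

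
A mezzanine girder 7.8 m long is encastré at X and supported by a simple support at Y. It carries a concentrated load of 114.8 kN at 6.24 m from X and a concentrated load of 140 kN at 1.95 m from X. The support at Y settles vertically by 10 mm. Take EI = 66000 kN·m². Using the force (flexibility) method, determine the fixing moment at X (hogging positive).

Release the roller at Y. Primary structure: cantilever fixed at X.
Free-end deflection of the primary structure under the applied loading (downward +):
  point load 114.8 at a = 6.24: Pa²(3L − a)/(6EI) = 12784/EI
  point load 140 at a = 1.95: Pa²(3L − a)/(6EI) = 1903/EI
  δ_0 = 14687/EI
Tip deflection under a unit load at Y: L³/(3EI) = 158.2/EI.
With EI = 66000 kN·m²: δ_0 = 0.22254 m and δ_{YY} = 0.002397 m/kN.
Compatibility — the beam at Y must follow the support down by 0.01 m: δ_0 − R_Y·δ_{YY} = 0.01, so R_Y = (0.22254 − 0.01)/0.002397 = 88.68 kN.
Moment equilibrium about X: M_X = Σ(load moments about X) − R_Y·L = 989.4 − 88.68×7.8 = 297.7 kN·m.

M_X = 297.7 kN·m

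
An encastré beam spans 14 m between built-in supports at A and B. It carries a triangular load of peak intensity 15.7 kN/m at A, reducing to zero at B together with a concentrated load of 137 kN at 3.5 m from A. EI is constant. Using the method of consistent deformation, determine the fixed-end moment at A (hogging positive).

Release both end moments; the primary structure is a simply-supported span AB with redundants M_A and M_B.
Simple-span end rotations at A and B under the given loads:
  at A: triangular load, peak 15.7: w₀L³/(45EI) = 957.4/EI
  at B: triangular load, peak 15.7: 7w₀L³/(360EI) = 837.7/EI
  at A: point load 137 at a = 3.5: Pab(L + b)/(6LEI) = 1468/EI
  at B: point load 137 at a = 3.5: Pab(L + a)/(6LEI) = 1049/EI
  θ_A0 = 2426/EI,  θ_B0 = 1887/EI
Flexibility coefficients: a unit moment at one end gives L/(3EI) there and L/(6EI) at the far end, so f₁₁ = f₂₂ = 4.667/EI and f₁₂ = f₂₁ = 2.333/EI.
Compatibility — zero rotation at each built-in end:
  4.667 M_A + 2.333 M_B = 2426
  2.333 M_A + 4.667 M_B = 1887
Solving the pair gives M_A = 423.6 kN·m and M_B = 192.5 kN·m (hogging).

M_A = 423.6 kN·m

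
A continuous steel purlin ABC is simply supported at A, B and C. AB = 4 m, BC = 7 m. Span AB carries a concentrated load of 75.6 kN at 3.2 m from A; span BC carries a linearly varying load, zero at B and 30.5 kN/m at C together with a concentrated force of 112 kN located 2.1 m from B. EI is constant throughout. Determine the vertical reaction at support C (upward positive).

Take M_B as the redundant. Released structure: two simple spans AB and BC with a hinge at B.
End slopes at the hinge B, treating each span as simply supported:
  span AB: point load 75.6 at a = 3.2: Pab(L + a)/(6LEI) = 58.06/EI
  span BC: triangular load, peak 30.5: 7w₀L³/(360EI) = 203.4/EI
  span BC: point load 112 at a = 2.1: Pab(L + b)/(6LEI) = 326.5/EI
  relative rotation θ_0 = (58.06 + 530)/EI = 588/EI
A unit hogging moment at B produces rotation L₁/(3EI) + L₂/(3EI) = 3.667/EI.
Compatibility: M_B·(L₁+L₂)/(3EI) = θ_0, giving M_B = 160.4 kN·m (hogging).
Span BC, ΣM about C: R_B^{BC}·7 = 797.9 + 160.4, so R_B^{BC} = 136.9 kN and R_C = 218.8 − 136.9 = 81.86 kN.

R_C = 81.86 kN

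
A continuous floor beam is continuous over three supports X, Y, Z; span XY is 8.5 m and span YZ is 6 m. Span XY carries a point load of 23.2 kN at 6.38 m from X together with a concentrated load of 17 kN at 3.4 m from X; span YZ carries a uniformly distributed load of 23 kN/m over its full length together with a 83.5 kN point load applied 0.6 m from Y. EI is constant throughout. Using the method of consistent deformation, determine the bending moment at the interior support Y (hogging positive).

M_Y = 93.73 kN·m

Insert a hinge at Y; M_Y is the redundant, and each span becomes simply supported.
Rotations at Y on the released spans (each span's end-slope, ×1/EI):
  span XY: point load 23.2 at a = 6.38: Pab(L + a)/(6LEI) = 91.55/EI
  span XY: point load 17 at a = 3.4: Pab(L + a)/(6LEI) = 68.78/EI
  span YZ: UDL 23: wL³/(24EI) = 207/EI
  span YZ: point load 83.5 at a = 0.6: Pab(L + b)/(6LEI) = 85.67/EI
  relative rotation θ_0 = (160.3 + 292.7)/EI = 453/EI
A unit hogging moment at Y produces rotation L₁/(3EI) + L₂/(3EI) = 4.833/EI.
Slope continuity at Y: θ_0 = M_Y·4.833/EI, so M_Y = 453/4.833 = 93.73 kN·m (hogging).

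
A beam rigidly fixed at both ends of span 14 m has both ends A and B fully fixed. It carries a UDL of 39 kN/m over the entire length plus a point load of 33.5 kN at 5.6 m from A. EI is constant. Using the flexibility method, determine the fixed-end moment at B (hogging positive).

M_B = 682 kN·m

Release both end moments; the primary structure is a simply-supported span AB with redundants M_A and M_B.
On the primary (simply-supported) span, the end slopes from the loading are:
  at A: UDL 39: wL³/(24EI) = 4459/EI
  at B: UDL 39: wL³/(24EI) = 4459/EI
  at A: point load 33.5 at a = 5.6: Pab(L + b)/(6LEI) = 420.2/EI
  at B: point load 33.5 at a = 5.6: Pab(L + a)/(6LEI) = 367.7/EI
  θ_A0 = 4879/EI,  θ_B0 = 4827/EI
Flexibility coefficients: a unit moment at one end gives L/(3EI) there and L/(6EI) at the far end, so f₁₁ = f₂₂ = 4.667/EI and f₁₂ = f₂₁ = 2.333/EI.
Compatibility — zero rotation at each built-in end:
  4.667 M_A + 2.333 M_B = 4879
  2.333 M_A + 4.667 M_B = 4827
Solving the pair gives M_A = 704.5 kN·m and M_B = 682 kN·m (hogging).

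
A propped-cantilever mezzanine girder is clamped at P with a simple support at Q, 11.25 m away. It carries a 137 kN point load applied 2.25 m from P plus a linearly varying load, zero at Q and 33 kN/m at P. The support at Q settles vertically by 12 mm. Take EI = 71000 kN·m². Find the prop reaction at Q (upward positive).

Release the roller at Q. Primary structure: cantilever fixed at P.
Free-end deflection of the primary structure under the applied loading (downward +):
  point load 137 at a = 2.25: Pa²(3L − a)/(6EI) = 3641/EI
  triangular load, peak 33 at the fixed end: w₀L⁴/(30EI) = 17620/EI
  δ_0 = 21261/EI
Tip deflection under a unit load at Q: L³/(3EI) = 474.6/EI.
With EI = 71000 kN·m²: δ_0 = 0.29945 m and δ_{QQ} = 0.006685 m/kN.
Compatibility — the beam at Q must follow the support down by 0.012 m: δ_0 − R_Q·δ_{QQ} = 0.012, so R_Q = (0.29945 − 0.012)/0.006685 = 43 kN.

R_Q = 43 kN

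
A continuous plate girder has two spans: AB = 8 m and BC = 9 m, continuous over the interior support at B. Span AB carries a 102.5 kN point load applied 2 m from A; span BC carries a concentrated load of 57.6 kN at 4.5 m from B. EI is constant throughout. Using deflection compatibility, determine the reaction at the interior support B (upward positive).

Take M_B as the redundant. Released structure: two simple spans AB and BC with a hinge at B.
Rotations at B on the released spans (each span's end-slope, ×1/EI):
  span AB: point load 102.5 at a = 2: Pab(L + a)/(6LEI) = 256.2/EI
  span BC: point load 57.6 at a = 4.5: Pab(L + b)/(6LEI) = 291.6/EI
  relative rotation θ_0 = (256.2 + 291.6)/EI = 547.9/EI
A unit hogging moment at B produces rotation L₁/(3EI) + L₂/(3EI) = 5.667/EI.
Slope continuity at B: θ_0 = M_B·5.667/EI, so M_B = 547.9/5.667 = 96.68 kN·m (hogging).
Span AB, ΣM about A with M_B applied at B: R_B^{AB}·8 = 205 + 96.68, so R_B^{AB} = 37.71 kN and R_A = 102.5 − 37.71 = 64.79 kN.
Span BC, ΣM about C: R_B^{BC}·9 = 259.2 + 96.68, so R_B^{BC} = 39.54 kN and R_C = 57.6 − 39.54 = 18.06 kN.
R_B = 37.71 + 39.54 = 77.25 kN.

R_B = 77.25 kN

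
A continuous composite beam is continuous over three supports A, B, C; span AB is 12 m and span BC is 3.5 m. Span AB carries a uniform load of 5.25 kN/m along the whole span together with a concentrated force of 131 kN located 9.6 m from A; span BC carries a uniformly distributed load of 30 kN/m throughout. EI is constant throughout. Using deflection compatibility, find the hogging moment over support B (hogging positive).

M_B = 258.8 kN·m

Take M_B as the redundant. Released structure: two simple spans AB and BC with a hinge at B.
Rotations at B on the released spans (each span's end-slope, ×1/EI):
  span AB: UDL 5.25: wL³/(24EI) = 378/EI
  span AB: point load 131 at a = 9.6: Pab(L + a)/(6LEI) = 905.5/EI
  span BC: UDL 30: wL³/(24EI) = 53.59/EI
  relative rotation θ_0 = (1283 + 53.59)/EI = 1337/EI
A unit hogging moment at B produces rotation L₁/(3EI) + L₂/(3EI) = 5.167/EI.
Compatibility: M_B·(L₁+L₂)/(3EI) = θ_0, giving M_B = 258.8 kN·m (hogging).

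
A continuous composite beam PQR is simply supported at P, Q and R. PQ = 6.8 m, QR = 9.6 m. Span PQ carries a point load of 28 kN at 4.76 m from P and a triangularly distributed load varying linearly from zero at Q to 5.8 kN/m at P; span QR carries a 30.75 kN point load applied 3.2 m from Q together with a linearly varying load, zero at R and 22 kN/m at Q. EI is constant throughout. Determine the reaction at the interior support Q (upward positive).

R_Q = 150.2 kN

Insert a hinge at Q; M_Q is the redundant, and each span becomes simply supported.
End slopes at the hinge Q, treating each span as simply supported:
  span PQ: point load 28 at a = 4.76: Pab(L + a)/(6LEI) = 77.04/EI
  span PQ: triangular load, peak 5.8: 7w₀L³/(360EI) = 35.46/EI
  span QR: point load 30.75 at a = 3.2: Pab(L + b)/(6LEI) = 174.9/EI
  span QR: triangular load, peak 22: w₀L³/(45EI) = 432.5/EI
  relative rotation θ_0 = (112.5 + 607.5)/EI = 720/EI
A unit hogging moment at Q produces rotation L₁/(3EI) + L₂/(3EI) = 5.467/EI.
Slope continuity at Q: θ_0 = M_Q·5.467/EI, so M_Q = 720/5.467 = 131.7 kN·m (hogging).
Span PQ, ΣM about P with M_Q applied at Q: R_Q^{PQ}·6.8 = 178 + 131.7, so R_Q^{PQ} = 45.54 kN and R_P = 47.72 − 45.54 = 2.179 kN.
Span QR, ΣM about R: R_Q^{QR}·9.6 = 872.6 + 131.7, so R_Q^{QR} = 104.6 kN and R_R = 136.3 − 104.6 = 31.73 kN.
R_Q = 45.54 + 104.6 = 150.2 kN.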